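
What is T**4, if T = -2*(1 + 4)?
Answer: 10000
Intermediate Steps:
T = -10 (T = -2*5 = -10)
T**4 = (-10)**4 = 10000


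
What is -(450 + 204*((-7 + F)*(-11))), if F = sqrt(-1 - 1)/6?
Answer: -16158 + 374*I*sqrt(2) ≈ -16158.0 + 528.92*I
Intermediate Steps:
F = I*sqrt(2)/6 (F = sqrt(-2)*(1/6) = (I*sqrt(2))*(1/6) = I*sqrt(2)/6 ≈ 0.2357*I)
-(450 + 204*((-7 + F)*(-11))) = -(450 + 204*((-7 + I*sqrt(2)/6)*(-11))) = -(450 + 204*(77 - 11*I*sqrt(2)/6)) = -(450 + (15708 - 374*I*sqrt(2))) = -(16158 - 374*I*sqrt(2)) = -16158 + 374*I*sqrt(2)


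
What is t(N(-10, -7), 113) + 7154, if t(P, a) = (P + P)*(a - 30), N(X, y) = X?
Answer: 5494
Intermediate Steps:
t(P, a) = 2*P*(-30 + a) (t(P, a) = (2*P)*(-30 + a) = 2*P*(-30 + a))
t(N(-10, -7), 113) + 7154 = 2*(-10)*(-30 + 113) + 7154 = 2*(-10)*83 + 7154 = -1660 + 7154 = 5494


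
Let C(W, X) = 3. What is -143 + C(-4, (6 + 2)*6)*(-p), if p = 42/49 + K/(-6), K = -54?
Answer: -1208/7 ≈ -172.57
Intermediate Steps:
p = 69/7 (p = 42/49 - 54/(-6) = 42*(1/49) - 54*(-⅙) = 6/7 + 9 = 69/7 ≈ 9.8571)
-143 + C(-4, (6 + 2)*6)*(-p) = -143 + 3*(-1*69/7) = -143 + 3*(-69/7) = -143 - 207/7 = -1208/7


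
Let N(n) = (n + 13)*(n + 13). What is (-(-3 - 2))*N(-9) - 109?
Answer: -29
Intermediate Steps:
N(n) = (13 + n)² (N(n) = (13 + n)*(13 + n) = (13 + n)²)
(-(-3 - 2))*N(-9) - 109 = (-(-3 - 2))*(13 - 9)² - 109 = -1*(-5)*4² - 109 = 5*16 - 109 = 80 - 109 = -29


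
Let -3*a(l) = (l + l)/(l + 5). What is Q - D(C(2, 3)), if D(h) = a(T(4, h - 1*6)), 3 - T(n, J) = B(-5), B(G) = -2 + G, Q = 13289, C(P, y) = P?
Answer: 119605/9 ≈ 13289.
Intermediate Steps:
T(n, J) = 10 (T(n, J) = 3 - (-2 - 5) = 3 - 1*(-7) = 3 + 7 = 10)
a(l) = -2*l/(3*(5 + l)) (a(l) = -(l + l)/(3*(l + 5)) = -2*l/(3*(5 + l)))
D(h) = -4/9 (D(h) = -2*10/(15 + 3*10) = -2*10/(15 + 30) = -2*10/45 = -2*10*1/45 = -4/9)
Q - D(C(2, 3)) = 13289 - 1*(-4/9) = 13289 + 4/9 = 119605/9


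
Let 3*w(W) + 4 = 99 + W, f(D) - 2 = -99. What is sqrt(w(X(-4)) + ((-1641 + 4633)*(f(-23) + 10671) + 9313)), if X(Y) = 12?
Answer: sqrt(284820810)/3 ≈ 5625.5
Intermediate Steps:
f(D) = -97 (f(D) = 2 - 99 = -97)
w(W) = 95/3 + W/3 (w(W) = -4/3 + (99 + W)/3 = -4/3 + (33 + W/3) = 95/3 + W/3)
sqrt(w(X(-4)) + ((-1641 + 4633)*(f(-23) + 10671) + 9313)) = sqrt((95/3 + (1/3)*12) + ((-1641 + 4633)*(-97 + 10671) + 9313)) = sqrt((95/3 + 4) + (2992*10574 + 9313)) = sqrt(107/3 + (31637408 + 9313)) = sqrt(107/3 + 31646721) = sqrt(94940270/3) = sqrt(284820810)/3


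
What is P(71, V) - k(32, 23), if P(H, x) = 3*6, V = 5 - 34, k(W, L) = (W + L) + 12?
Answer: -49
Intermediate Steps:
k(W, L) = 12 + L + W (k(W, L) = (L + W) + 12 = 12 + L + W)
V = -29
P(H, x) = 18
P(71, V) - k(32, 23) = 18 - (12 + 23 + 32) = 18 - 1*67 = 18 - 67 = -49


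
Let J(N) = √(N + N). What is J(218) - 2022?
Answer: -2022 + 2*√109 ≈ -2001.1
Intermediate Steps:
J(N) = √2*√N (J(N) = √(2*N) = √2*√N)
J(218) - 2022 = √2*√218 - 2022 = 2*√109 - 2022 = -2022 + 2*√109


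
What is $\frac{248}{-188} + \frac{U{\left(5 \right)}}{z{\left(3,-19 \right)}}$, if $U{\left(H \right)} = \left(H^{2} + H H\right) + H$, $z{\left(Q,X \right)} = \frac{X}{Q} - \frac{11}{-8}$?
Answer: $- \frac{69418}{5593} \approx -12.412$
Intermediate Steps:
$z{\left(Q,X \right)} = \frac{11}{8} + \frac{X}{Q}$ ($z{\left(Q,X \right)} = \frac{X}{Q} - - \frac{11}{8} = \frac{X}{Q} + \frac{11}{8} = \frac{11}{8} + \frac{X}{Q}$)
$U{\left(H \right)} = H + 2 H^{2}$ ($U{\left(H \right)} = \left(H^{2} + H^{2}\right) + H = 2 H^{2} + H = H + 2 H^{2}$)
$\frac{248}{-188} + \frac{U{\left(5 \right)}}{z{\left(3,-19 \right)}} = \frac{248}{-188} + \frac{5 \left(1 + 2 \cdot 5\right)}{\frac{11}{8} - \frac{19}{3}} = 248 \left(- \frac{1}{188}\right) + \frac{5 \left(1 + 10\right)}{\frac{11}{8} - \frac{19}{3}} = - \frac{62}{47} + \frac{5 \cdot 11}{\frac{11}{8} - \frac{19}{3}} = - \frac{62}{47} + \frac{55}{- \frac{119}{24}} = - \frac{62}{47} + 55 \left(- \frac{24}{119}\right) = - \frac{62}{47} - \frac{1320}{119} = - \frac{69418}{5593}$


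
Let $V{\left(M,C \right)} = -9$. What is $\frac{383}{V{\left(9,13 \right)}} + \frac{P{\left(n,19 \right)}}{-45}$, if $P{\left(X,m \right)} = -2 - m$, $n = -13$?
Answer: $- \frac{1894}{45} \approx -42.089$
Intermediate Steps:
$\frac{383}{V{\left(9,13 \right)}} + \frac{P{\left(n,19 \right)}}{-45} = \frac{383}{-9} + \frac{-2 - 19}{-45} = 383 \left(- \frac{1}{9}\right) + \left(-2 - 19\right) \left(- \frac{1}{45}\right) = - \frac{383}{9} - - \frac{7}{15} = - \frac{383}{9} + \frac{7}{15} = - \frac{1894}{45}$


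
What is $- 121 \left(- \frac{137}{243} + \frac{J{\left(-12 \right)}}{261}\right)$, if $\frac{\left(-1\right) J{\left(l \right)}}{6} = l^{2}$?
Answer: $\frac{3303421}{7047} \approx 468.77$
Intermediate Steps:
$J{\left(l \right)} = - 6 l^{2}$
$- 121 \left(- \frac{137}{243} + \frac{J{\left(-12 \right)}}{261}\right) = - 121 \left(- \frac{137}{243} + \frac{\left(-6\right) \left(-12\right)^{2}}{261}\right) = - 121 \left(\left(-137\right) \frac{1}{243} + \left(-6\right) 144 \cdot \frac{1}{261}\right) = - 121 \left(- \frac{137}{243} - \frac{96}{29}\right) = \left(-121\right) \left(- \frac{27301}{7047}\right) = \frac{3303421}{7047}$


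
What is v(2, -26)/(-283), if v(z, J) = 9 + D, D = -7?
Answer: -2/283 ≈ -0.0070671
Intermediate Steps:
v(z, J) = 2 (v(z, J) = 9 - 7 = 2)
v(2, -26)/(-283) = 2/(-283) = 2*(-1/283) = -2/283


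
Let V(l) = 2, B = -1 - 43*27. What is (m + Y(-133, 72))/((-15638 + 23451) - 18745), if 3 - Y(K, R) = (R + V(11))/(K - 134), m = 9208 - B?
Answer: -2769665/2918844 ≈ -0.94889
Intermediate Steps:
B = -1162 (B = -1 - 1161 = -1162)
m = 10370 (m = 9208 - 1*(-1162) = 9208 + 1162 = 10370)
Y(K, R) = 3 - (2 + R)/(-134 + K) (Y(K, R) = 3 - (R + 2)/(K - 134) = 3 - (2 + R)/(-134 + K))
(m + Y(-133, 72))/((-15638 + 23451) - 18745) = (10370 + (-404 - 1*72 + 3*(-133))/(-134 - 133))/((-15638 + 23451) - 18745) = (10370 + (-404 - 72 - 399)/(-267))/(7813 - 18745) = (10370 - 1/267*(-875))/(-10932) = (10370 + 875/267)*(-1/10932) = (2769665/267)*(-1/10932) = -2769665/2918844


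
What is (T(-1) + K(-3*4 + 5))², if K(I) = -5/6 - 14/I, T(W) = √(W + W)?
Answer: -23/36 + 7*I*√2/3 ≈ -0.63889 + 3.2998*I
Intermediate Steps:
T(W) = √2*√W (T(W) = √(2*W) = √2*√W)
K(I) = -⅚ - 14/I (K(I) = -5*⅙ - 14/I = -⅚ - 14/I)
(T(-1) + K(-3*4 + 5))² = (√2*√(-1) + (-⅚ - 14/(-3*4 + 5)))² = (√2*I + (-⅚ - 14/(-12 + 5)))² = (I*√2 + (-⅚ - 14/(-7)))² = (I*√2 + (-⅚ - 14*(-⅐)))² = (I*√2 + (-⅚ + 2))² = (I*√2 + 7/6)² = (7/6 + I*√2)²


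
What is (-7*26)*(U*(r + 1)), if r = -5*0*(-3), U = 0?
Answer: 0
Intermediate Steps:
r = 0 (r = 0*(-3) = 0)
(-7*26)*(U*(r + 1)) = (-7*26)*(0*(0 + 1)) = -0 = -182*0 = 0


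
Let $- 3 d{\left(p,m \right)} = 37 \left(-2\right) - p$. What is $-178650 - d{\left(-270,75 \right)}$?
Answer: $- \frac{535754}{3} \approx -1.7858 \cdot 10^{5}$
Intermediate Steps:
$d{\left(p,m \right)} = \frac{74}{3} + \frac{p}{3}$ ($d{\left(p,m \right)} = - \frac{37 \left(-2\right) - p}{3} = - \frac{-74 - p}{3} = \frac{74}{3} + \frac{p}{3}$)
$-178650 - d{\left(-270,75 \right)} = -178650 - \left(\frac{74}{3} + \frac{1}{3} \left(-270\right)\right) = -178650 - \left(\frac{74}{3} - 90\right) = -178650 - - \frac{196}{3} = -178650 + \frac{196}{3} = - \frac{535754}{3}$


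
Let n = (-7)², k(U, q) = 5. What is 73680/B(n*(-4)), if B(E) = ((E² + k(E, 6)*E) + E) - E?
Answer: 18420/9359 ≈ 1.9682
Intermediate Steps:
n = 49
B(E) = E² + 5*E (B(E) = ((E² + 5*E) + E) - E = (E² + 6*E) - E = E² + 5*E)
73680/B(n*(-4)) = 73680/(((49*(-4))*(5 + 49*(-4)))) = 73680/((-196*(5 - 196))) = 73680/((-196*(-191))) = 73680/37436 = 73680*(1/37436) = 18420/9359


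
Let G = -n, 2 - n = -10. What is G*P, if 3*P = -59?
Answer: 236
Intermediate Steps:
n = 12 (n = 2 - 1*(-10) = 2 + 10 = 12)
P = -59/3 (P = (1/3)*(-59) = -59/3 ≈ -19.667)
G = -12 (G = -1*12 = -12)
G*P = -12*(-59/3) = 236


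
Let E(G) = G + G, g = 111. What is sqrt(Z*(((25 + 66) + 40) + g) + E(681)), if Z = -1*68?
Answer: I*sqrt(15094) ≈ 122.86*I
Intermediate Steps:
E(G) = 2*G
Z = -68
sqrt(Z*(((25 + 66) + 40) + g) + E(681)) = sqrt(-68*(((25 + 66) + 40) + 111) + 2*681) = sqrt(-68*((91 + 40) + 111) + 1362) = sqrt(-68*(131 + 111) + 1362) = sqrt(-68*242 + 1362) = sqrt(-16456 + 1362) = sqrt(-15094) = I*sqrt(15094)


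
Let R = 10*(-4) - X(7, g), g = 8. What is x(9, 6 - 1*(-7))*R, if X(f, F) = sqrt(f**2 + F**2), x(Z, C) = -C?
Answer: 520 + 13*sqrt(113) ≈ 658.19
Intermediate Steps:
X(f, F) = sqrt(F**2 + f**2)
R = -40 - sqrt(113) (R = 10*(-4) - sqrt(8**2 + 7**2) = -40 - sqrt(64 + 49) = -40 - sqrt(113) ≈ -50.630)
x(9, 6 - 1*(-7))*R = (-(6 - 1*(-7)))*(-40 - sqrt(113)) = (-(6 + 7))*(-40 - sqrt(113)) = (-1*13)*(-40 - sqrt(113)) = -13*(-40 - sqrt(113)) = 520 + 13*sqrt(113)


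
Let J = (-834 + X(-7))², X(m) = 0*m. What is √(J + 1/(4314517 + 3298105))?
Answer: √40308870851477468126/7612622 ≈ 834.00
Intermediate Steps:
X(m) = 0
J = 695556 (J = (-834 + 0)² = (-834)² = 695556)
√(J + 1/(4314517 + 3298105)) = √(695556 + 1/(4314517 + 3298105)) = √(695556 + 1/7612622) = √(5295004907833/7612622) = √40308870851477468126/7612622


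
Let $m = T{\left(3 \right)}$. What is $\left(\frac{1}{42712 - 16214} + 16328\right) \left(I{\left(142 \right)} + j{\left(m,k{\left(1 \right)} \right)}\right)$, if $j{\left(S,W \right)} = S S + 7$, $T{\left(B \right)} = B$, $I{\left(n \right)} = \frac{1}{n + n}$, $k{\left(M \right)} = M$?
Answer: $\frac{1966436723025}{7525432} \approx 2.6131 \cdot 10^{5}$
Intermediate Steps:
$I{\left(n \right)} = \frac{1}{2 n}$
$m = 3$
$j{\left(S,W \right)} = 7 + S^{2}$ ($j{\left(S,W \right)} = S^{2} + 7 = 7 + S^{2}$)
$\left(\frac{1}{42712 - 16214} + 16328\right) \left(I{\left(142 \right)} + j{\left(m,k{\left(1 \right)} \right)}\right) = \left(\frac{1}{42712 - 16214} + 16328\right) \left(\frac{1}{2 \cdot 142} + \left(7 + 3^{2}\right)\right) = \left(\frac{1}{26498} + 16328\right) \left(\frac{1}{2} \cdot \frac{1}{142} + \left(7 + 9\right)\right) = \left(\frac{1}{26498} + 16328\right) \left(\frac{1}{284} + 16\right) = \frac{432659345}{26498} \cdot \frac{4545}{284} = \frac{1966436723025}{7525432}$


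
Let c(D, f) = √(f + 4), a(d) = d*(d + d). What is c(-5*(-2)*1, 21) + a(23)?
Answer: 1063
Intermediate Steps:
a(d) = 2*d² (a(d) = d*(2*d) = 2*d²)
c(D, f) = √(4 + f)
c(-5*(-2)*1, 21) + a(23) = √(4 + 21) + 2*23² = √25 + 2*529 = 5 + 1058 = 1063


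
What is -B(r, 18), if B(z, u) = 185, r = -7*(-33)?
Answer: -185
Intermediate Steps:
r = 231
-B(r, 18) = -1*185 = -185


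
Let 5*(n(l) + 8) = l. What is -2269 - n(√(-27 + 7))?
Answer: -2261 - 2*I*√5/5 ≈ -2261.0 - 0.89443*I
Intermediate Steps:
n(l) = -8 + l/5
-2269 - n(√(-27 + 7)) = -2269 - (-8 + √(-27 + 7)/5) = -2269 - (-8 + √(-20)/5) = -2269 - (-8 + (2*I*√5)/5) = -2269 - (-8 + 2*I*√5/5) = -2269 + (8 - 2*I*√5/5) = -2261 - 2*I*√5/5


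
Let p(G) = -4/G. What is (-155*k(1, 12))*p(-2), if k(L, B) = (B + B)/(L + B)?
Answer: -7440/13 ≈ -572.31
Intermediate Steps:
k(L, B) = 2*B/(B + L) (k(L, B) = (2*B)/(B + L) = 2*B/(B + L))
(-155*k(1, 12))*p(-2) = (-310*12/(12 + 1))*(-4/(-2)) = (-310*12/13)*(-4*(-½)) = -310*12/13*2 = -155*24/13*2 = -3720/13*2 = -7440/13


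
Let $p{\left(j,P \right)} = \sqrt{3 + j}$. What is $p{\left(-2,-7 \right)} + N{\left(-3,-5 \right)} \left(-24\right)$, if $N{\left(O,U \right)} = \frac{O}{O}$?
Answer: $-23$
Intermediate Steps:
$N{\left(O,U \right)} = 1$
$p{\left(-2,-7 \right)} + N{\left(-3,-5 \right)} \left(-24\right) = \sqrt{3 - 2} + 1 \left(-24\right) = \sqrt{1} - 24 = 1 - 24 = -23$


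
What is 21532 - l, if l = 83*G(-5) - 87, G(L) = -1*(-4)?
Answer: 21287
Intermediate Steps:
G(L) = 4
l = 245 (l = 83*4 - 87 = 332 - 87 = 245)
21532 - l = 21532 - 1*245 = 21532 - 245 = 21287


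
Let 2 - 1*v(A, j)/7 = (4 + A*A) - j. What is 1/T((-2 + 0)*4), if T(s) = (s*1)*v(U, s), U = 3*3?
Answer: 1/5096 ≈ 0.00019623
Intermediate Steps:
U = 9
v(A, j) = -14 - 7*A² + 7*j (v(A, j) = 14 - 7*((4 + A*A) - j) = 14 - 7*((4 + A²) - j) = 14 - 7*(4 + A² - j) = 14 + (-28 - 7*A² + 7*j) = -14 - 7*A² + 7*j)
T(s) = s*(-581 + 7*s) (T(s) = (s*1)*(-14 - 7*9² + 7*s) = s*(-14 - 7*81 + 7*s) = s*(-14 - 567 + 7*s) = s*(-581 + 7*s))
1/T((-2 + 0)*4) = 1/(7*((-2 + 0)*4)*(-83 + (-2 + 0)*4)) = 1/(7*(-2*4)*(-83 - 2*4)) = 1/(7*(-8)*(-83 - 8)) = 1/(7*(-8)*(-91)) = 1/5096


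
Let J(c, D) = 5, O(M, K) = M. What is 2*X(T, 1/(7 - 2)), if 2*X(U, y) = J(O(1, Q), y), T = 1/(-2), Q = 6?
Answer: 5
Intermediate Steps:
T = -1/2 ≈ -0.50000
X(U, y) = 5/2 (X(U, y) = (1/2)*5 = 5/2)
2*X(T, 1/(7 - 2)) = 2*(5/2) = 5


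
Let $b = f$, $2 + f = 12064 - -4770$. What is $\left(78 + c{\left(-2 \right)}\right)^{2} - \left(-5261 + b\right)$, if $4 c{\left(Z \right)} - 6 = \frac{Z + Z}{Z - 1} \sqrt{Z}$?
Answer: $- \frac{189035}{36} + 53 i \sqrt{2} \approx -5251.0 + 74.953 i$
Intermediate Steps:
$f = 16832$ ($f = -2 + \left(12064 - -4770\right) = -2 + \left(12064 + 4770\right) = -2 + 16834 = 16832$)
$b = 16832$
$c{\left(Z \right)} = \frac{3}{2} + \frac{Z^{\frac{3}{2}}}{2 \left(-1 + Z\right)}$ ($c{\left(Z \right)} = \frac{3}{2} + \frac{\frac{Z + Z}{Z - 1} \sqrt{Z}}{4} = \frac{3}{2} + \frac{\frac{2 Z}{-1 + Z} \sqrt{Z}}{4} = \frac{3}{2} + \frac{2 Z^{\frac{3}{2}} \frac{1}{-1 + Z}}{4} = \frac{3}{2} + \frac{Z^{\frac{3}{2}}}{2 \left(-1 + Z\right)}$)
$\left(78 + c{\left(-2 \right)}\right)^{2} - \left(-5261 + b\right) = \left(78 + \frac{-3 + \left(-2\right)^{\frac{3}{2}} + 3 \left(-2\right)}{2 \left(-1 - 2\right)}\right)^{2} - \left(-5261 + 16832\right) = \left(78 + \frac{-3 - 2 i \sqrt{2} - 6}{2 \left(-3\right)}\right)^{2} - 11571 = \left(78 + \frac{1}{2} \left(- \frac{1}{3}\right) \left(-9 - 2 i \sqrt{2}\right)\right)^{2} - 11571 = \left(78 + \left(\frac{3}{2} + \frac{i \sqrt{2}}{3}\right)\right)^{2} - 11571 = \left(\frac{159}{2} + \frac{i \sqrt{2}}{3}\right)^{2} - 11571 = -11571 + \left(\frac{159}{2} + \frac{i \sqrt{2}}{3}\right)^{2}$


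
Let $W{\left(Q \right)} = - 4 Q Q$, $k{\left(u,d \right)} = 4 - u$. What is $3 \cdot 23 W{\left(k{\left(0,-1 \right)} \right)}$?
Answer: $-4416$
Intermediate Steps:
$W{\left(Q \right)} = - 4 Q^{2}$
$3 \cdot 23 W{\left(k{\left(0,-1 \right)} \right)} = 3 \cdot 23 \left(- 4 \left(4 - 0\right)^{2}\right) = 69 \left(- 4 \left(4 + 0\right)^{2}\right) = 69 \left(- 4 \cdot 4^{2}\right) = 69 \left(\left(-4\right) 16\right) = 69 \left(-64\right) = -4416$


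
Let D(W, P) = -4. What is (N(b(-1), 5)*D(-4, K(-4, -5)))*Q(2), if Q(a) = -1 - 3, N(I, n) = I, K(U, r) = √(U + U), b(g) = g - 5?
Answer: -96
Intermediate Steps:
b(g) = -5 + g
K(U, r) = √2*√U (K(U, r) = √(2*U) = √2*√U)
Q(a) = -4
(N(b(-1), 5)*D(-4, K(-4, -5)))*Q(2) = ((-5 - 1)*(-4))*(-4) = -6*(-4)*(-4) = 24*(-4) = -96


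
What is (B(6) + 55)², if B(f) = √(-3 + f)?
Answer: (55 + √3)² ≈ 3218.5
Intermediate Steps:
(B(6) + 55)² = (√(-3 + 6) + 55)² = (√3 + 55)² = (55 + √3)²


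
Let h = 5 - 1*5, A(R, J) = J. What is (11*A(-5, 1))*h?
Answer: 0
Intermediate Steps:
h = 0 (h = 5 - 5 = 0)
(11*A(-5, 1))*h = (11*1)*0 = 11*0 = 0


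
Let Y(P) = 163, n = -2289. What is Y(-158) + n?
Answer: -2126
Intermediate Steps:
Y(-158) + n = 163 - 2289 = -2126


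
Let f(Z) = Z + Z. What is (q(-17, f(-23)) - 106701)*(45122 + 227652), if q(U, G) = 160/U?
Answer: -494833039598/17 ≈ -2.9108e+10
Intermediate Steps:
f(Z) = 2*Z
(q(-17, f(-23)) - 106701)*(45122 + 227652) = (160/(-17) - 106701)*(45122 + 227652) = (160*(-1/17) - 106701)*272774 = (-160/17 - 106701)*272774 = -1814077/17*272774 = -494833039598/17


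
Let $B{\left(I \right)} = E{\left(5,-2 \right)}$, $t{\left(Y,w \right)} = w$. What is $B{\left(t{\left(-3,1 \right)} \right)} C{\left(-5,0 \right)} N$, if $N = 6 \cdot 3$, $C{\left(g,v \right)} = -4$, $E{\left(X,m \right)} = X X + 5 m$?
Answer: $-1080$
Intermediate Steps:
$E{\left(X,m \right)} = X^{2} + 5 m$
$B{\left(I \right)} = 15$ ($B{\left(I \right)} = 5^{2} + 5 \left(-2\right) = 25 - 10 = 15$)
$N = 18$
$B{\left(t{\left(-3,1 \right)} \right)} C{\left(-5,0 \right)} N = 15 \left(-4\right) 18 = \left(-60\right) 18 = -1080$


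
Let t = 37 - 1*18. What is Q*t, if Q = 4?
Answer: 76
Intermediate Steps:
t = 19 (t = 37 - 18 = 19)
Q*t = 4*19 = 76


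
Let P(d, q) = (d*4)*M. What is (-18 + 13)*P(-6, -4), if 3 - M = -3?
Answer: 720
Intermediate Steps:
M = 6 (M = 3 - 1*(-3) = 3 + 3 = 6)
P(d, q) = 24*d (P(d, q) = (d*4)*6 = (4*d)*6 = 24*d)
(-18 + 13)*P(-6, -4) = (-18 + 13)*(24*(-6)) = -5*(-144) = 720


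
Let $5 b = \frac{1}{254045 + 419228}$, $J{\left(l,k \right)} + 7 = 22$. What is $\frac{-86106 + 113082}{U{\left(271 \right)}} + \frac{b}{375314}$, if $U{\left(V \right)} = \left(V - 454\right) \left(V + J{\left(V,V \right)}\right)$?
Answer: $- \frac{5680443835581837}{11021021258420030} \approx -0.51542$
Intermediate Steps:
$J{\left(l,k \right)} = 15$ ($J{\left(l,k \right)} = -7 + 22 = 15$)
$b = \frac{1}{3366365}$ ($b = \frac{1}{5 \left(254045 + 419228\right)} = \frac{1}{5 \cdot 673273} = \frac{1}{5} \cdot \frac{1}{673273} = \frac{1}{3366365} \approx 2.9706 \cdot 10^{-7}$)
$U{\left(V \right)} = \left(-454 + V\right) \left(15 + V\right)$ ($U{\left(V \right)} = \left(V - 454\right) \left(V + 15\right) = \left(-454 + V\right) \left(15 + V\right)$)
$\frac{-86106 + 113082}{U{\left(271 \right)}} + \frac{b}{375314} = \frac{-86106 + 113082}{-6810 + 271^{2} - 118969} + \frac{1}{3366365 \cdot 375314} = \frac{26976}{-6810 + 73441 - 118969} + \frac{1}{3366365} \cdot \frac{1}{375314} = \frac{26976}{-52338} + \frac{1}{1263443913610} = 26976 \left(- \frac{1}{52338}\right) + \frac{1}{1263443913610} = - \frac{4496}{8723} + \frac{1}{1263443913610} = - \frac{5680443835581837}{11021021258420030}$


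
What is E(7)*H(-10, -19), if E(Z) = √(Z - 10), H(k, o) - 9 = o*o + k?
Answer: 360*I*√3 ≈ 623.54*I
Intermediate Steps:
H(k, o) = 9 + k + o² (H(k, o) = 9 + (o*o + k) = 9 + (o² + k) = 9 + (k + o²) = 9 + k + o²)
E(Z) = √(-10 + Z)
E(7)*H(-10, -19) = √(-10 + 7)*(9 - 10 + (-19)²) = √(-3)*(9 - 10 + 361) = (I*√3)*360 = 360*I*√3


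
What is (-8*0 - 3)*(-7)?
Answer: 21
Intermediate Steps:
(-8*0 - 3)*(-7) = (0 - 3)*(-7) = -3*(-7) = 21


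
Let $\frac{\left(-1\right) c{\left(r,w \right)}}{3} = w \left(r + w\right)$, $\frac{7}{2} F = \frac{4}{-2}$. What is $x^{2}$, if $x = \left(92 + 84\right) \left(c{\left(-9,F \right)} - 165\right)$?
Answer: $\frac{2447547607296}{2401} \approx 1.0194 \cdot 10^{9}$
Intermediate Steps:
$F = - \frac{4}{7}$ ($F = \frac{2 \frac{4}{-2}}{7} = \frac{2 \cdot 4 \left(- \frac{1}{2}\right)}{7} = \frac{2}{7} \left(-2\right) = - \frac{4}{7} \approx -0.57143$)
$c{\left(r,w \right)} = - 3 w \left(r + w\right)$
$x = - \frac{1564464}{49}$ ($x = \left(92 + 84\right) \left(\left(-3\right) \left(- \frac{4}{7}\right) \left(-9 - \frac{4}{7}\right) - 165\right) = 176 \left(\left(-3\right) \left(- \frac{4}{7}\right) \left(- \frac{67}{7}\right) - 165\right) = 176 \left(- \frac{804}{49} - 165\right) = 176 \left(- \frac{8889}{49}\right) = - \frac{1564464}{49} \approx -31928.0$)
$x^{2} = \left(- \frac{1564464}{49}\right)^{2} = \frac{2447547607296}{2401}$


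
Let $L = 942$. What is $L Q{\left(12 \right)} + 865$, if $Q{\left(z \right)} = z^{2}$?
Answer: $136513$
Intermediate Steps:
$L Q{\left(12 \right)} + 865 = 942 \cdot 12^{2} + 865 = 942 \cdot 144 + 865 = 135648 + 865 = 136513$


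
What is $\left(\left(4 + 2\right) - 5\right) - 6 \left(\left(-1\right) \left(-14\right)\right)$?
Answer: $-83$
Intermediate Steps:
$\left(\left(4 + 2\right) - 5\right) - 6 \left(\left(-1\right) \left(-14\right)\right) = \left(6 - 5\right) - 84 = 1 - 84 = -83$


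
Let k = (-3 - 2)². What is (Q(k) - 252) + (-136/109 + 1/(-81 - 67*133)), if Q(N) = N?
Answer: -489718345/2145556 ≈ -228.25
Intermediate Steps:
k = 25 (k = (-5)² = 25)
(Q(k) - 252) + (-136/109 + 1/(-81 - 67*133)) = (25 - 252) + (-136/109 + 1/(-81 - 67*133)) = -227 + (-136*1/109 + (1/133)/(-148)) = -227 + (-136/109 - 1/148*1/133) = -227 + (-136/109 - 1/19684) = -227 - 2677133/2145556 = -489718345/2145556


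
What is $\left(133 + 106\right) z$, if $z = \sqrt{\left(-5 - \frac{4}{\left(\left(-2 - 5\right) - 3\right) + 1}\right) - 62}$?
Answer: $\frac{239 i \sqrt{599}}{3} \approx 1949.8 i$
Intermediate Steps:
$z = \frac{i \sqrt{599}}{3}$ ($z = \sqrt{\left(-5 - \frac{4}{\left(-7 - 3\right) + 1}\right) - 62} = \sqrt{\left(-5 - \frac{4}{-10 + 1}\right) - 62} = \sqrt{\left(-5 - \frac{4}{-9}\right) - 62} = \sqrt{\left(-5 - - \frac{4}{9}\right) - 62} = \sqrt{\left(-5 + \frac{4}{9}\right) - 62} = \sqrt{- \frac{41}{9} - 62} = \sqrt{- \frac{599}{9}} = \frac{i \sqrt{599}}{3} \approx 8.1582 i$)
$\left(133 + 106\right) z = \left(133 + 106\right) \frac{i \sqrt{599}}{3} = 239 \frac{i \sqrt{599}}{3} = \frac{239 i \sqrt{599}}{3}$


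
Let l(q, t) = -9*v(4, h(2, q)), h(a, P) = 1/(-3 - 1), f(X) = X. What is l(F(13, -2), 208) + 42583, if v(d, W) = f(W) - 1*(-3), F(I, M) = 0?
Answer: 170233/4 ≈ 42558.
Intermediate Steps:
h(a, P) = -1/4 (h(a, P) = 1/(-4) = -1/4)
v(d, W) = 3 + W (v(d, W) = W - 1*(-3) = W + 3 = 3 + W)
l(q, t) = -99/4 (l(q, t) = -9*(3 - 1/4) = -9*11/4 = -99/4)
l(F(13, -2), 208) + 42583 = -99/4 + 42583 = 170233/4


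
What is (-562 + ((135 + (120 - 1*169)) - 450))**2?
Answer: 857476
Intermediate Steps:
(-562 + ((135 + (120 - 1*169)) - 450))**2 = (-562 + ((135 + (120 - 169)) - 450))**2 = (-562 + ((135 - 49) - 450))**2 = (-562 + (86 - 450))**2 = (-562 - 364)**2 = (-926)**2 = 857476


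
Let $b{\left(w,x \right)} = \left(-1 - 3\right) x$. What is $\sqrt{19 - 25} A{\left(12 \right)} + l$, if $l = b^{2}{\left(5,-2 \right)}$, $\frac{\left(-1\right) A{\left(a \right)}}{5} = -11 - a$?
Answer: $64 + 115 i \sqrt{6} \approx 64.0 + 281.69 i$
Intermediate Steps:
$b{\left(w,x \right)} = - 4 x$
$A{\left(a \right)} = 55 + 5 a$ ($A{\left(a \right)} = - 5 \left(-11 - a\right) = 55 + 5 a$)
$l = 64$ ($l = \left(\left(-4\right) \left(-2\right)\right)^{2} = 8^{2} = 64$)
$\sqrt{19 - 25} A{\left(12 \right)} + l = \sqrt{19 - 25} \left(55 + 5 \cdot 12\right) + 64 = \sqrt{-6} \left(55 + 60\right) + 64 = i \sqrt{6} \cdot 115 + 64 = 115 i \sqrt{6} + 64 = 64 + 115 i \sqrt{6}$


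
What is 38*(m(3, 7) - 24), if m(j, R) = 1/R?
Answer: -6346/7 ≈ -906.57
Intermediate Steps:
38*(m(3, 7) - 24) = 38*(1/7 - 24) = 38*(⅐ - 24) = 38*(-167/7) = -6346/7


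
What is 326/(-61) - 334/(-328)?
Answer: -43277/10004 ≈ -4.3260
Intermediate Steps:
326/(-61) - 334/(-328) = 326*(-1/61) - 334*(-1/328) = -326/61 + 167/164 = -43277/10004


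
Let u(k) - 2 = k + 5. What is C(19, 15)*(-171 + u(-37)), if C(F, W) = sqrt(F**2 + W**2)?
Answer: -201*sqrt(586) ≈ -4865.7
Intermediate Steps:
u(k) = 7 + k (u(k) = 2 + (k + 5) = 2 + (5 + k) = 7 + k)
C(19, 15)*(-171 + u(-37)) = sqrt(19**2 + 15**2)*(-171 + (7 - 37)) = sqrt(361 + 225)*(-171 - 30) = sqrt(586)*(-201) = -201*sqrt(586)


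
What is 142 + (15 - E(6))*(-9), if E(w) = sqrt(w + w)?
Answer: 7 + 18*sqrt(3) ≈ 38.177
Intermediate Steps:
E(w) = sqrt(2)*sqrt(w) (E(w) = sqrt(2*w) = sqrt(2)*sqrt(w))
142 + (15 - E(6))*(-9) = 142 + (15 - sqrt(2)*sqrt(6))*(-9) = 142 + (15 - 2*sqrt(3))*(-9) = 142 + (-135 + 18*sqrt(3)) = 7 + 18*sqrt(3)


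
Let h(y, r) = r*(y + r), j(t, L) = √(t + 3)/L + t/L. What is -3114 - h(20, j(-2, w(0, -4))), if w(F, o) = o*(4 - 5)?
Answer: -49745/16 ≈ -3109.1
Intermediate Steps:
w(F, o) = -o (w(F, o) = o*(-1) = -o)
j(t, L) = t/L + √(3 + t)/L (j(t, L) = √(3 + t)/L + t/L = t/L + √(3 + t)/L)
h(y, r) = r*(r + y)
-3114 - h(20, j(-2, w(0, -4))) = -3114 - (-2 + √(3 - 2))/((-1*(-4)))*((-2 + √(3 - 2))/((-1*(-4))) + 20) = -3114 - (-2 + √1)/4*((-2 + √1)/4 + 20) = -3114 - (-2 + 1)/4*((-2 + 1)/4 + 20) = -3114 - (¼)*(-1)*((¼)*(-1) + 20) = -3114 - (-1)*(-¼ + 20)/4 = -3114 - (-1)*79/(4*4) = -3114 - 1*(-79/16) = -3114 + 79/16 = -49745/16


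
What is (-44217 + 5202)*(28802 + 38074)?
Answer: -2609167140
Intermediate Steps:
(-44217 + 5202)*(28802 + 38074) = -39015*66876 = -2609167140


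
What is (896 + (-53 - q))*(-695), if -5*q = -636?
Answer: -497481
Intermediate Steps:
q = 636/5 (q = -1/5*(-636) = 636/5 ≈ 127.20)
(896 + (-53 - q))*(-695) = (896 + (-53 - 1*636/5))*(-695) = (896 + (-53 - 636/5))*(-695) = (896 - 901/5)*(-695) = (3579/5)*(-695) = -497481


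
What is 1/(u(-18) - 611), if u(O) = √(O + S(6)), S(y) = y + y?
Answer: -611/373327 - I*√6/373327 ≈ -0.0016366 - 6.5612e-6*I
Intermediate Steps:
S(y) = 2*y
u(O) = √(12 + O) (u(O) = √(O + 2*6) = √(O + 12) = √(12 + O))
1/(u(-18) - 611) = 1/(√(12 - 18) - 611) = 1/(√(-6) - 611) = 1/(I*√6 - 611) = 1/(-611 + I*√6)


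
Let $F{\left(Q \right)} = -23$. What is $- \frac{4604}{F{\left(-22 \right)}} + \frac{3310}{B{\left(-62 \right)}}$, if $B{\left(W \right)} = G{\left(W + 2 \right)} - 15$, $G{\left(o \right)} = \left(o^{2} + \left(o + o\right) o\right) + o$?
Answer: $\frac{9890806}{49335} \approx 200.48$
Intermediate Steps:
$G{\left(o \right)} = o + 3 o^{2}$ ($G{\left(o \right)} = \left(o^{2} + 2 o o\right) + o = \left(o^{2} + 2 o^{2}\right) + o = 3 o^{2} + o = o + 3 o^{2}$)
$B{\left(W \right)} = -15 + \left(2 + W\right) \left(7 + 3 W\right)$ ($B{\left(W \right)} = \left(W + 2\right) \left(1 + 3 \left(W + 2\right)\right) - 15 = \left(2 + W\right) \left(1 + 3 \left(2 + W\right)\right) - 15 = \left(2 + W\right) \left(1 + \left(6 + 3 W\right)\right) - 15 = \left(2 + W\right) \left(7 + 3 W\right) - 15 = -15 + \left(2 + W\right) \left(7 + 3 W\right)$)
$- \frac{4604}{F{\left(-22 \right)}} + \frac{3310}{B{\left(-62 \right)}} = - \frac{4604}{-23} + \frac{3310}{-15 + \left(2 - 62\right) \left(7 + 3 \left(-62\right)\right)} = \left(-4604\right) \left(- \frac{1}{23}\right) + \frac{3310}{-15 - 60 \left(7 - 186\right)} = \frac{4604}{23} + \frac{3310}{-15 - -10740} = \frac{4604}{23} + \frac{3310}{-15 + 10740} = \frac{4604}{23} + \frac{3310}{10725} = \frac{4604}{23} + 3310 \cdot \frac{1}{10725} = \frac{4604}{23} + \frac{662}{2145} = \frac{9890806}{49335}$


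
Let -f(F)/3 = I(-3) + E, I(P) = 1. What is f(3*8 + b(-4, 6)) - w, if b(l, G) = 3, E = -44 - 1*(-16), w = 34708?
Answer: -34627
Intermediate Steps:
E = -28 (E = -44 + 16 = -28)
f(F) = 81 (f(F) = -3*(1 - 28) = -3*(-27) = 81)
f(3*8 + b(-4, 6)) - w = 81 - 1*34708 = 81 - 34708 = -34627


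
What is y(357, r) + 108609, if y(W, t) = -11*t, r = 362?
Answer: 104627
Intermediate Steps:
y(357, r) + 108609 = -11*362 + 108609 = -3982 + 108609 = 104627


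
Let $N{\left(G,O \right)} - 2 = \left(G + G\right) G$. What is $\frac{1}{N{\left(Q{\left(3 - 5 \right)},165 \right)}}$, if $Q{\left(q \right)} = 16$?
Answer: $\frac{1}{514} \approx 0.0019455$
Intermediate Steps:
$N{\left(G,O \right)} = 2 + 2 G^{2}$ ($N{\left(G,O \right)} = 2 + \left(G + G\right) G = 2 + 2 G G = 2 + 2 G^{2}$)
$\frac{1}{N{\left(Q{\left(3 - 5 \right)},165 \right)}} = \frac{1}{2 + 2 \cdot 16^{2}} = \frac{1}{2 + 2 \cdot 256} = \frac{1}{2 + 512} = \frac{1}{514}$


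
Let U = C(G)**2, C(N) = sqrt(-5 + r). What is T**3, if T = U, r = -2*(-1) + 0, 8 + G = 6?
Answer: -27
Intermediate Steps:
G = -2 (G = -8 + 6 = -2)
r = 2 (r = 2 + 0 = 2)
C(N) = I*sqrt(3) (C(N) = sqrt(-5 + 2) = sqrt(-3) = I*sqrt(3))
U = -3 (U = (I*sqrt(3))**2 = -3)
T = -3
T**3 = (-3)**3 = -27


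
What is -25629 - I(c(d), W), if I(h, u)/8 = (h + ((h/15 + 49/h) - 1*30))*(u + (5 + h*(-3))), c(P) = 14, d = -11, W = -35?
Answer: -161457/5 ≈ -32291.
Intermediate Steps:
I(h, u) = 8*(-30 + 49/h + 16*h/15)*(5 + u - 3*h) (I(h, u) = 8*((h + ((h/15 + 49/h) - 1*30))*(u + (5 + h*(-3)))) = 8*((h + ((h*(1/15) + 49/h) - 30))*(u + (5 - 3*h))) = 8*((h + ((h/15 + 49/h) - 30))*(5 + u - 3*h)) = 8*((h + ((49/h + h/15) - 30))*(5 + u - 3*h)) = 8*((h + (-30 + 49/h + h/15))*(5 + u - 3*h)) = 8*((-30 + 49/h + 16*h/15)*(5 + u - 3*h)) = 8*(-30 + 49/h + 16*h/15)*(5 + u - 3*h))
-25629 - I(c(d), W) = -25629 - 8*(3675 + 735*(-35) - 1*14*(4455 - 1430*14 + 48*14² + 450*(-35) - 16*14*(-35)))/(15*14) = -25629 - 8*(3675 - 25725 - 1*14*(4455 - 20020 + 48*196 - 15750 + 7840))/(15*14) = -25629 - 8*(3675 - 25725 - 1*14*(4455 - 20020 + 9408 - 15750 + 7840))/(15*14) = -25629 - 8*(3675 - 25725 - 1*14*(-14067))/(15*14) = -25629 - 8*(3675 - 25725 + 196938)/(15*14) = -25629 - 8*174888/(15*14) = -25629 - 1*33312/5 = -25629 - 33312/5 = -161457/5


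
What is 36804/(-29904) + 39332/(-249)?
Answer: -98779027/620508 ≈ -159.19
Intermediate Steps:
36804/(-29904) + 39332/(-249) = 36804*(-1/29904) + 39332*(-1/249) = -3067/2492 - 39332/249 = -98779027/620508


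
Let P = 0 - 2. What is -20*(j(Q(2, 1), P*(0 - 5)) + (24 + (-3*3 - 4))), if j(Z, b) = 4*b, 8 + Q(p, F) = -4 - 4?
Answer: -1020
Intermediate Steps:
P = -2
Q(p, F) = -16 (Q(p, F) = -8 + (-4 - 4) = -8 - 8 = -16)
-20*(j(Q(2, 1), P*(0 - 5)) + (24 + (-3*3 - 4))) = -20*(4*(-2*(0 - 5)) + (24 + (-3*3 - 4))) = -20*(4*(-2*(-5)) + (24 + (-9 - 4))) = -20*(4*10 + (24 - 13)) = -20*(40 + 11) = -20*51 = -1020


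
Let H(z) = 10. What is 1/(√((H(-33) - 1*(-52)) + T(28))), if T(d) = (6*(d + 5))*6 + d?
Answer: √142/426 ≈ 0.027973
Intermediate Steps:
T(d) = 180 + 37*d (T(d) = (6*(5 + d))*6 + d = (30 + 6*d)*6 + d = (180 + 36*d) + d = 180 + 37*d)
1/(√((H(-33) - 1*(-52)) + T(28))) = 1/(√((10 - 1*(-52)) + (180 + 37*28))) = 1/(√((10 + 52) + (180 + 1036))) = 1/(√(62 + 1216)) = 1/(√1278) = 1/(3*√142) = √142/426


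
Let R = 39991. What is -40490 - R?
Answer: -80481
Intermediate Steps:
-40490 - R = -40490 - 1*39991 = -40490 - 39991 = -80481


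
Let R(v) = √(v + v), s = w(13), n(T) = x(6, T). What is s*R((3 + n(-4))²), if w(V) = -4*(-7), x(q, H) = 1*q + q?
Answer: 420*√2 ≈ 593.97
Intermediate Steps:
x(q, H) = 2*q (x(q, H) = q + q = 2*q)
n(T) = 12 (n(T) = 2*6 = 12)
w(V) = 28
s = 28
R(v) = √2*√v (R(v) = √(2*v) = √2*√v)
s*R((3 + n(-4))²) = 28*(√2*√((3 + 12)²)) = 28*(√2*√(15²)) = 28*(√2*√225) = 28*(√2*15) = 28*(15*√2) = 420*√2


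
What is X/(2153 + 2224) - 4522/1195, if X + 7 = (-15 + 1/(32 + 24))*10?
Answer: -559445477/146454420 ≈ -3.8199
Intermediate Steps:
X = -4391/28 (X = -7 + (-15 + 1/(32 + 24))*10 = -7 + (-15 + 1/56)*10 = -7 - 839/56*10 = -7 - 4195/28 = -4391/28 ≈ -156.82)
X/(2153 + 2224) - 4522/1195 = -4391/(28*(2153 + 2224)) - 4522/1195 = -4391/28/4377 - 4522*1/1195 = -4391/28*1/4377 - 4522/1195 = -4391/122556 - 4522/1195 = -559445477/146454420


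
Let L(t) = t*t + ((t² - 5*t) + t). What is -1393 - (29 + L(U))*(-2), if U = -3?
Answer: -1275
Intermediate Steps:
L(t) = -4*t + 2*t² (L(t) = t² + (t² - 4*t) = -4*t + 2*t²)
-1393 - (29 + L(U))*(-2) = -1393 - (29 + 2*(-3)*(-2 - 3))*(-2) = -1393 - (29 + 2*(-3)*(-5))*(-2) = -1393 - (29 + 30)*(-2) = -1393 - 59*(-2) = -1393 - 1*(-118) = -1393 + 118 = -1275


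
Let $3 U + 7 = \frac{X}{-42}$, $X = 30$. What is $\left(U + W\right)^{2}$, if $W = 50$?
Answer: $\frac{110224}{49} \approx 2249.5$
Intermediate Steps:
$U = - \frac{18}{7}$ ($U = - \frac{7}{3} + \frac{30 \frac{1}{-42}}{3} = - \frac{7}{3} + \frac{30 \left(- \frac{1}{42}\right)}{3} = - \frac{7}{3} + \frac{1}{3} \left(- \frac{5}{7}\right) = - \frac{7}{3} - \frac{5}{21} = - \frac{18}{7} \approx -2.5714$)
$\left(U + W\right)^{2} = \left(- \frac{18}{7} + 50\right)^{2} = \left(\frac{332}{7}\right)^{2} = \frac{110224}{49}$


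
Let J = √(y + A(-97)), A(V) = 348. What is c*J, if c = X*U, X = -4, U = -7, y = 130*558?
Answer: 56*√18222 ≈ 7559.4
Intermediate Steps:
y = 72540
J = 2*√18222 (J = √(72540 + 348) = √72888 = 2*√18222 ≈ 269.98)
c = 28 (c = -4*(-7) = 28)
c*J = 28*(2*√18222) = 56*√18222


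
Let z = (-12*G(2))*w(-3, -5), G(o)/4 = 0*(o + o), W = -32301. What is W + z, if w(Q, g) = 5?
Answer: -32301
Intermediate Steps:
G(o) = 0 (G(o) = 4*(0*(o + o)) = 4*(0*(2*o)) = 4*0 = 0)
z = 0 (z = -12*0*5 = 0*5 = 0)
W + z = -32301 + 0 = -32301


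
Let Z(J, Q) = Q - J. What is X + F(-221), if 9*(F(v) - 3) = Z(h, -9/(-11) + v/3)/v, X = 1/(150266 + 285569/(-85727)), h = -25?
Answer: 2556868022065469/845507466541881 ≈ 3.0241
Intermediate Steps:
X = 85727/12881567813 (X = 1/(150266 + 285569*(-1/85727)) = 1/(150266 - 285569/85727) = 1/(12881567813/85727) = 85727/12881567813 ≈ 6.6550e-6)
F(v) = 3 + (284/11 + v/3)/(9*v) (F(v) = 3 + (((-9/(-11) + v/3) - 1*(-25))/v)/9 = 3 + (((-9*(-1/11) + v*(⅓)) + 25)/v)/9 = 3 + (((9/11 + v/3) + 25)/v)/9 = 3 + ((284/11 + v/3)/v)/9 = 3 + (284/11 + v/3)/(9*v))
X + F(-221) = 85727/12881567813 + (2/297)*(426 + 451*(-221))/(-221) = 85727/12881567813 + (2/297)*(-1/221)*(426 - 99671) = 85727/12881567813 + (2/297)*(-1/221)*(-99245) = 85727/12881567813 + 198490/65637 = 2556868022065469/845507466541881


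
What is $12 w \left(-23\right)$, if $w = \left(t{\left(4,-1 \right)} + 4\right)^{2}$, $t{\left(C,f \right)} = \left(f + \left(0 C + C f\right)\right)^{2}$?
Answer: $-232116$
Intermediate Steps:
$t{\left(C,f \right)} = \left(f + C f\right)^{2}$ ($t{\left(C,f \right)} = \left(f + \left(0 + C f\right)\right)^{2} = \left(f + C f\right)^{2}$)
$w = 841$ ($w = \left(\left(-1\right)^{2} \left(1 + 4\right)^{2} + 4\right)^{2} = \left(1 \cdot 5^{2} + 4\right)^{2} = \left(1 \cdot 25 + 4\right)^{2} = \left(25 + 4\right)^{2} = 29^{2} = 841$)
$12 w \left(-23\right) = 12 \cdot 841 \left(-23\right) = 10092 \left(-23\right) = -232116$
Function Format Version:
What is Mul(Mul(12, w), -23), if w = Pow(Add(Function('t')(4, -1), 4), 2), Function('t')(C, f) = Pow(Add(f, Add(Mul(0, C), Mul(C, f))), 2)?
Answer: -232116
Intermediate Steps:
Function('t')(C, f) = Pow(Add(f, Mul(C, f)), 2) (Function('t')(C, f) = Pow(Add(f, Add(0, Mul(C, f))), 2) = Pow(Add(f, Mul(C, f)), 2))
w = 841 (w = Pow(Add(Mul(Pow(-1, 2), Pow(Add(1, 4), 2)), 4), 2) = Pow(Add(Mul(1, Pow(5, 2)), 4), 2) = Pow(Add(Mul(1, 25), 4), 2) = Pow(Add(25, 4), 2) = Pow(29, 2) = 841)
Mul(Mul(12, w), -23) = Mul(Mul(12, 841), -23) = Mul(10092, -23) = -232116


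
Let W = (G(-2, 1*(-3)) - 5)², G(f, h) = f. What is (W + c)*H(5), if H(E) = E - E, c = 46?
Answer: 0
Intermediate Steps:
W = 49 (W = (-2 - 5)² = (-7)² = 49)
H(E) = 0
(W + c)*H(5) = (49 + 46)*0 = 95*0 = 0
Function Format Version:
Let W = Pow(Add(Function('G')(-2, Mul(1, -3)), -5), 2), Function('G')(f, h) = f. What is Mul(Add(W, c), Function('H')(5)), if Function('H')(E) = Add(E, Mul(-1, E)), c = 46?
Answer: 0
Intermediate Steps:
W = 49 (W = Pow(Add(-2, -5), 2) = Pow(-7, 2) = 49)
Function('H')(E) = 0
Mul(Add(W, c), Function('H')(5)) = Mul(Add(49, 46), 0) = Mul(95, 0) = 0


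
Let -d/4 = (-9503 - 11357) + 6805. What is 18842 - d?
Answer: -37378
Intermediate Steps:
d = 56220 (d = -4*((-9503 - 11357) + 6805) = -4*(-20860 + 6805) = -4*(-14055) = 56220)
18842 - d = 18842 - 1*56220 = 18842 - 56220 = -37378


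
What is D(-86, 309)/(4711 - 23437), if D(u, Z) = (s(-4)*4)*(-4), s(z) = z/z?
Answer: 8/9363 ≈ 0.00085443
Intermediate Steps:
s(z) = 1
D(u, Z) = -16 (D(u, Z) = (1*4)*(-4) = 4*(-4) = -16)
D(-86, 309)/(4711 - 23437) = -16/(4711 - 23437) = -16/(-18726) = -16*(-1/18726) = 8/9363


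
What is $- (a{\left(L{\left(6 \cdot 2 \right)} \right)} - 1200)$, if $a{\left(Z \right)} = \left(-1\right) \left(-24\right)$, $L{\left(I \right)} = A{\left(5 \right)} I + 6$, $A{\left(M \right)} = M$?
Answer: $1176$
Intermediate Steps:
$L{\left(I \right)} = 6 + 5 I$ ($L{\left(I \right)} = 5 I + 6 = 6 + 5 I$)
$a{\left(Z \right)} = 24$
$- (a{\left(L{\left(6 \cdot 2 \right)} \right)} - 1200) = - (24 - 1200) = \left(-1\right) \left(-1176\right) = 1176$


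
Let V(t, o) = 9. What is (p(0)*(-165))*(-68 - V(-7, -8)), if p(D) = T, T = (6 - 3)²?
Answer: 114345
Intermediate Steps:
T = 9 (T = 3² = 9)
p(D) = 9
(p(0)*(-165))*(-68 - V(-7, -8)) = (9*(-165))*(-68 - 1*9) = -1485*(-68 - 9) = -1485*(-77) = 114345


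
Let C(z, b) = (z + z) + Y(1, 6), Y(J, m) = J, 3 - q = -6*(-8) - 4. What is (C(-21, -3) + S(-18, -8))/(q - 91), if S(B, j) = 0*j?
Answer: 41/132 ≈ 0.31061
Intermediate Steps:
q = -41 (q = 3 - (-6*(-8) - 4) = 3 - (48 - 4) = 3 - 1*44 = 3 - 44 = -41)
S(B, j) = 0
C(z, b) = 1 + 2*z (C(z, b) = (z + z) + 1 = 2*z + 1 = 1 + 2*z)
(C(-21, -3) + S(-18, -8))/(q - 91) = ((1 + 2*(-21)) + 0)/(-41 - 91) = ((1 - 42) + 0)/(-132) = (-41 + 0)*(-1/132) = -41*(-1/132) = 41/132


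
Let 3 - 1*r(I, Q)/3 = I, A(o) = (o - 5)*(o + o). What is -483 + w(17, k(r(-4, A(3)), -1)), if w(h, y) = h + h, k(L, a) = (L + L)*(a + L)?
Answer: -449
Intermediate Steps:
A(o) = 2*o*(-5 + o) (A(o) = (-5 + o)*(2*o) = 2*o*(-5 + o))
r(I, Q) = 9 - 3*I
k(L, a) = 2*L*(L + a) (k(L, a) = (2*L)*(L + a) = 2*L*(L + a))
w(h, y) = 2*h
-483 + w(17, k(r(-4, A(3)), -1)) = -483 + 2*17 = -483 + 34 = -449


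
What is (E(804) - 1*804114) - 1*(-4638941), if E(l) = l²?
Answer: 4481243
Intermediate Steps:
(E(804) - 1*804114) - 1*(-4638941) = (804² - 1*804114) - 1*(-4638941) = (646416 - 804114) + 4638941 = -157698 + 4638941 = 4481243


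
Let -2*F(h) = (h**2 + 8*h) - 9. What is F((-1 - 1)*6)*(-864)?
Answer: 16848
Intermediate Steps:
F(h) = 9/2 - 4*h - h**2/2 (F(h) = -((h**2 + 8*h) - 9)/2 = -(-9 + h**2 + 8*h)/2 = 9/2 - 4*h - h**2/2)
F((-1 - 1)*6)*(-864) = (9/2 - 4*(-1 - 1)*6 - 36*(-1 - 1)**2/2)*(-864) = (9/2 - (-8)*6 - (-2*6)**2/2)*(-864) = (9/2 - 4*(-12) - 1/2*(-12)**2)*(-864) = (9/2 + 48 - 1/2*144)*(-864) = (9/2 + 48 - 72)*(-864) = -39/2*(-864) = 16848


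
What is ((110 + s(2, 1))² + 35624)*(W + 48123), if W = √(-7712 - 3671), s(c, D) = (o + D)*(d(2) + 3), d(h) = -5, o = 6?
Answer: 2157835320 + 44840*I*√11383 ≈ 2.1578e+9 + 4.784e+6*I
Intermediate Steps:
s(c, D) = -12 - 2*D (s(c, D) = (6 + D)*(-5 + 3) = (6 + D)*(-2) = -12 - 2*D)
W = I*√11383 (W = √(-11383) = I*√11383 ≈ 106.69*I)
((110 + s(2, 1))² + 35624)*(W + 48123) = ((110 + (-12 - 2*1))² + 35624)*(I*√11383 + 48123) = ((110 + (-12 - 2))² + 35624)*(48123 + I*√11383) = ((110 - 14)² + 35624)*(48123 + I*√11383) = (96² + 35624)*(48123 + I*√11383) = (9216 + 35624)*(48123 + I*√11383) = 44840*(48123 + I*√11383) = 2157835320 + 44840*I*√11383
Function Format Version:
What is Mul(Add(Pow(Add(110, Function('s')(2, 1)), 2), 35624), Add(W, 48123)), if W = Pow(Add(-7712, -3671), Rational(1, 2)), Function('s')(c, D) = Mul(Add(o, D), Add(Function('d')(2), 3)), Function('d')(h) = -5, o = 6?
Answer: Add(2157835320, Mul(44840, I, Pow(11383, Rational(1, 2)))) ≈ Add(2.1578e+9, Mul(4.7840e+6, I))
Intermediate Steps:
Function('s')(c, D) = Add(-12, Mul(-2, D)) (Function('s')(c, D) = Mul(Add(6, D), Add(-5, 3)) = Mul(Add(6, D), -2) = Add(-12, Mul(-2, D)))
W = Mul(I, Pow(11383, Rational(1, 2))) (W = Pow(-11383, Rational(1, 2)) = Mul(I, Pow(11383, Rational(1, 2))) ≈ Mul(106.69, I))
Mul(Add(Pow(Add(110, Function('s')(2, 1)), 2), 35624), Add(W, 48123)) = Mul(Add(Pow(Add(110, Add(-12, Mul(-2, 1))), 2), 35624), Add(Mul(I, Pow(11383, Rational(1, 2))), 48123)) = Mul(Add(Pow(Add(110, Add(-12, -2)), 2), 35624), Add(48123, Mul(I, Pow(11383, Rational(1, 2))))) = Mul(Add(Pow(Add(110, -14), 2), 35624), Add(48123, Mul(I, Pow(11383, Rational(1, 2))))) = Mul(Add(Pow(96, 2), 35624), Add(48123, Mul(I, Pow(11383, Rational(1, 2))))) = Mul(Add(9216, 35624), Add(48123, Mul(I, Pow(11383, Rational(1, 2))))) = Mul(44840, Add(48123, Mul(I, Pow(11383, Rational(1, 2))))) = Add(2157835320, Mul(44840, I, Pow(11383, Rational(1, 2))))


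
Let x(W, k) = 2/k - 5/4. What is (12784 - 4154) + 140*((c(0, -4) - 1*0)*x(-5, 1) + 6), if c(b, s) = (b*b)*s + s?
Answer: 9050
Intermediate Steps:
x(W, k) = -5/4 + 2/k (x(W, k) = 2/k - 5*¼ = 2/k - 5/4 = -5/4 + 2/k)
c(b, s) = s + s*b² (c(b, s) = b²*s + s = s*b² + s = s + s*b²)
(12784 - 4154) + 140*((c(0, -4) - 1*0)*x(-5, 1) + 6) = (12784 - 4154) + 140*((-4*(1 + 0²) - 1*0)*(-5/4 + 2/1) + 6) = 8630 + 140*((-4*(1 + 0) + 0)*(-5/4 + 2*1) + 6) = 8630 + 140*((-4*1 + 0)*(-5/4 + 2) + 6) = 8630 + 140*((-4 + 0)*(¾) + 6) = 8630 + 140*(-4*¾ + 6) = 8630 + 140*(-3 + 6) = 8630 + 140*3 = 8630 + 420 = 9050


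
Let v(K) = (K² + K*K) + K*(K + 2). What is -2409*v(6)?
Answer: -289080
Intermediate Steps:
v(K) = 2*K² + K*(2 + K) (v(K) = (K² + K²) + K*(2 + K) = 2*K² + K*(2 + K))
-2409*v(6) = -14454*(2 + 3*6) = -14454*(2 + 18) = -14454*20 = -2409*120 = -289080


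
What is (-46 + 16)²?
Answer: 900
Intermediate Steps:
(-46 + 16)² = (-30)² = 900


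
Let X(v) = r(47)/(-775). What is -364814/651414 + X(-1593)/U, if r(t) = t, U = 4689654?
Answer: -73661660680131/131530686657550 ≈ -0.56003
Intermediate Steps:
X(v) = -47/775 (X(v) = 47/(-775) = 47*(-1/775) = -47/775)
-364814/651414 + X(-1593)/U = -364814/651414 - 47/775/4689654 = -364814*1/651414 - 47/775*1/4689654 = -182407/325707 - 47/3634481850 = -73661660680131/131530686657550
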